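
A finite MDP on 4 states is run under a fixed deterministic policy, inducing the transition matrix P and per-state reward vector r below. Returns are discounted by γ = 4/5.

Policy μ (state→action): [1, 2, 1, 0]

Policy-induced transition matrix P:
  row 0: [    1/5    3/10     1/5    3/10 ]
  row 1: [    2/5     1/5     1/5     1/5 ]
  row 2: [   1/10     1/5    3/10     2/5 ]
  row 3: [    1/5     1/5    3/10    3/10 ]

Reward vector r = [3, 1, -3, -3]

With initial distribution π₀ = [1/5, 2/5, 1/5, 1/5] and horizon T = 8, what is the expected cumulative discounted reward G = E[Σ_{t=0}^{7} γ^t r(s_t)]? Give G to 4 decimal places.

G = -2.5167

t=0: π = [0.2000, 0.4000, 0.2000, 0.2000], E[r] = -0.2000, γ^t·E[r] = -0.200000, running G = -0.200000
t=1: π = [0.2600, 0.2200, 0.2400, 0.2800], E[r] = -0.5600, γ^t·E[r] = -0.448000, running G = -0.648000
t=2: π = [0.2200, 0.2260, 0.2520, 0.3020], E[r] = -0.7760, γ^t·E[r] = -0.496640, running G = -1.144640
t=3: π = [0.2200, 0.2220, 0.2554, 0.3026], E[r] = -0.7920, γ^t·E[r] = -0.405504, running G = -1.550144
t=4: π = [0.2189, 0.2220, 0.2558, 0.3033], E[r] = -0.7988, γ^t·E[r] = -0.327205, running G = -1.877349
t=5: π = [0.2188, 0.2219, 0.2559, 0.3034], E[r] = -0.7995, γ^t·E[r] = -0.261992, running G = -2.139341
t=6: π = [0.2188, 0.2219, 0.2559, 0.3034], E[r] = -0.7998, γ^t·E[r] = -0.209652, running G = -2.348992
t=7: π = [0.2188, 0.2219, 0.2559, 0.3034], E[r] = -0.7998, γ^t·E[r] = -0.167727, running G = -2.516719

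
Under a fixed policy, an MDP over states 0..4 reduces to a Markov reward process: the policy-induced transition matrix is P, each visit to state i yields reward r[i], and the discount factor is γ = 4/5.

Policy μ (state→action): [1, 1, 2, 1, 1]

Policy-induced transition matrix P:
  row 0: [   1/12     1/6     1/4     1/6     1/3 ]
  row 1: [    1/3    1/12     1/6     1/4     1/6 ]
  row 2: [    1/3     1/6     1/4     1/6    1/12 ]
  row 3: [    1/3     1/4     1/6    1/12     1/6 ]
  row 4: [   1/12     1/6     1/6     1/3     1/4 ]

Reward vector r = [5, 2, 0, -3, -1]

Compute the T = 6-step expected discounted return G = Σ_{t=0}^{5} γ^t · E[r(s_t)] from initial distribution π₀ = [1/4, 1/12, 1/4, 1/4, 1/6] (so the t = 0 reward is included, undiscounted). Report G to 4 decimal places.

G = 2.3667

t=0: π = [0.2500, 0.0833, 0.2500, 0.2500, 0.1667], E[r] = 0.5000, γ^t·E[r] = 0.500000, running G = 0.500000
t=1: π = [0.2292, 0.1806, 0.2083, 0.1806, 0.2014], E[r] = 0.7639, γ^t·E[r] = 0.611111, running G = 1.111111
t=2: π = [0.2257, 0.1667, 0.2031, 0.2002, 0.2043], E[r] = 0.6568, γ^t·E[r] = 0.420370, running G = 1.531481
t=3: π = [0.2258, 0.1695, 0.2024, 0.1979, 0.2044], E[r] = 0.6700, γ^t·E[r] = 0.343037, running G = 1.874519
t=4: π = [0.2258, 0.1690, 0.2024, 0.1984, 0.2045], E[r] = 0.6674, γ^t·E[r] = 0.273376, running G = 2.147895
t=5: π = [0.2258, 0.1691, 0.2023, 0.1983, 0.2045], E[r] = 0.6677, γ^t·E[r] = 0.218791, running G = 2.366685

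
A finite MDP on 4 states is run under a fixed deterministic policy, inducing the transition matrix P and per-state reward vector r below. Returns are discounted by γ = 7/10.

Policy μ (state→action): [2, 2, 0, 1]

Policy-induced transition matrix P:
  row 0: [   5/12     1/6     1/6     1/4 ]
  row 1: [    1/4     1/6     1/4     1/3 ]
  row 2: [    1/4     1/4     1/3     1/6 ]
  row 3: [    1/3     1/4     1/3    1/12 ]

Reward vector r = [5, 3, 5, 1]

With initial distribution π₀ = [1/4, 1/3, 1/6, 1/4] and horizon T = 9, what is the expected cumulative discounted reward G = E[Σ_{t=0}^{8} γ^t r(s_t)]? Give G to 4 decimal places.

t=0: π = [0.2500, 0.3333, 0.1667, 0.2500], E[r] = 3.3333, γ^t·E[r] = 3.333333, running G = 3.333333
t=1: π = [0.3125, 0.2014, 0.2639, 0.2222], E[r] = 3.7083, γ^t·E[r] = 2.595833, running G = 5.929167
t=2: π = [0.3206, 0.2072, 0.2645, 0.2078], E[r] = 3.7546, γ^t·E[r] = 1.839769, running G = 7.768935
t=3: π = [0.3207, 0.2060, 0.2626, 0.2106], E[r] = 3.7456, γ^t·E[r] = 1.284728, running G = 9.053663
t=4: π = [0.3210, 0.2061, 0.2627, 0.2102], E[r] = 3.7471, γ^t·E[r] = 0.899671, running G = 9.953334
t=5: π = [0.3210, 0.2061, 0.2627, 0.2103], E[r] = 3.7468, γ^t·E[r] = 0.629732, running G = 10.583066
t=6: π = [0.3210, 0.2061, 0.2627, 0.2102], E[r] = 3.7469, γ^t·E[r] = 0.440816, running G = 11.023882
t=7: π = [0.3210, 0.2061, 0.2627, 0.2102], E[r] = 3.7469, γ^t·E[r] = 0.308571, running G = 11.332453
t=8: π = [0.3210, 0.2061, 0.2627, 0.2102], E[r] = 3.7469, γ^t·E[r] = 0.216000, running G = 11.548453

G = 11.5485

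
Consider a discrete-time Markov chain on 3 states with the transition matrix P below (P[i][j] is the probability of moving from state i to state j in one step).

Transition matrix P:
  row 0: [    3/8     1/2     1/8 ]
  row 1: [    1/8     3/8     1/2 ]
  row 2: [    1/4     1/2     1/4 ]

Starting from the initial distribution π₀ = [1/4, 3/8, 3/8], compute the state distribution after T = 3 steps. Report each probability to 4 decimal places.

π = [0.2224, 0.4446, 0.3330]

t=0: π = [0.2500, 0.3750, 0.3750]
t=1: π = [0.2344, 0.4531, 0.3125]
t=2: π = [0.2227, 0.4434, 0.3340]
t=3: π = [0.2224, 0.4446, 0.3330]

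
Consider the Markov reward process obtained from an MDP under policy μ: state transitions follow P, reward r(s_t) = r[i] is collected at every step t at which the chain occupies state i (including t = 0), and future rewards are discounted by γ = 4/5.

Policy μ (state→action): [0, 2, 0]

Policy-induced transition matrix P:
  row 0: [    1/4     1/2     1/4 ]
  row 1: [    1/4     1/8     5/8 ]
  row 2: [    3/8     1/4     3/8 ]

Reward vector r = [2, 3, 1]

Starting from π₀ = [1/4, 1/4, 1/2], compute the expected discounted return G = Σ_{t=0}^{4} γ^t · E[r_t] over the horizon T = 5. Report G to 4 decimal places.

G = 6.1889

t=0: π = [0.2500, 0.2500, 0.5000], E[r] = 1.7500, γ^t·E[r] = 1.750000, running G = 1.750000
t=1: π = [0.3125, 0.2813, 0.4063], E[r] = 1.8750, γ^t·E[r] = 1.500000, running G = 3.250000
t=2: π = [0.3008, 0.2930, 0.4063], E[r] = 1.8867, γ^t·E[r] = 1.207500, running G = 4.457500
t=3: π = [0.3008, 0.2886, 0.4106], E[r] = 1.8779, γ^t·E[r] = 0.961500, running G = 5.419000
t=4: π = [0.3013, 0.2891, 0.4095], E[r] = 1.8796, γ^t·E[r] = 0.769875, running G = 6.188875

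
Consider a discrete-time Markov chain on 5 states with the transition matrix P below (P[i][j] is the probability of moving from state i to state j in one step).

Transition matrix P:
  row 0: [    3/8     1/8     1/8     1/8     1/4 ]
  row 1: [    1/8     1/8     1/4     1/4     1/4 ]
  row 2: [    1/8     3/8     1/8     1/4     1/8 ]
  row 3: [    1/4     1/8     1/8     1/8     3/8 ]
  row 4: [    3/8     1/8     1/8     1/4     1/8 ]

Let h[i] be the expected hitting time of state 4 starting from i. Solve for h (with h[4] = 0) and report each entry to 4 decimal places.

h = [3.9640, 3.9560, 4.3956, 3.4685, 0.0000]

First-step conditioning: h[4] = 0; for i ≠ 4, h[i] = 1 + Σ_k P[i][k]·h[k].
  h[0] = 1 + 3/8·h[0] + 1/8·h[1] + 1/8·h[2] + 1/8·h[3]
  h[1] = 1 + 1/8·h[0] + 1/8·h[1] + 1/4·h[2] + 1/4·h[3]
  h[2] = 1 + 1/8·h[0] + 3/8·h[1] + 1/8·h[2] + 1/4·h[3]
  h[3] = 1 + 1/4·h[0] + 1/8·h[1] + 1/8·h[2] + 1/8·h[3]
Solving the 4×4 linear system over states ≠ 4 gives exactly h = [3968/1001, 360/91, 400/91, 496/143, 0] (h[4] = 0 is the target).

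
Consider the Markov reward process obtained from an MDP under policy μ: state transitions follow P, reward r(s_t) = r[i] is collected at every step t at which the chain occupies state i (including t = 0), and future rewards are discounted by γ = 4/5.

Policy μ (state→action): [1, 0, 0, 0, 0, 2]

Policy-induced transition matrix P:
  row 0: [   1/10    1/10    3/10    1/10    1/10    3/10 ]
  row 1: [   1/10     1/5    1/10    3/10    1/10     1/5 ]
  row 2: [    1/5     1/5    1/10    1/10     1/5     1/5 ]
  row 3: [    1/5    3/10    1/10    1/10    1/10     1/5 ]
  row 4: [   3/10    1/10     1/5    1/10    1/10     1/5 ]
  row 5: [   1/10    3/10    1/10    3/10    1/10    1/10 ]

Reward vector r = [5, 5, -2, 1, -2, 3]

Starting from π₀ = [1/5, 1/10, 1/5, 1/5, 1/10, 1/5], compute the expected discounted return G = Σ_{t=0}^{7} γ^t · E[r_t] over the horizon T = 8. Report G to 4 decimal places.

t=0: π = [0.2000, 0.1000, 0.2000, 0.2000, 0.1000, 0.2000], E[r] = 1.7000, γ^t·E[r] = 1.700000, running G = 1.700000
t=1: π = [0.1600, 0.2100, 0.1500, 0.1600, 0.1200, 0.2000], E[r] = 2.0700, γ^t·E[r] = 1.656000, running G = 3.356000
t=2: π = [0.1550, 0.2080, 0.1440, 0.1820, 0.1150, 0.1960], E[r] = 2.0670, γ^t·E[r] = 1.322880, running G = 4.678880
t=3: π = [0.1556, 0.2108, 0.1425, 0.1808, 0.1144, 0.1959], E[r] = 2.0867, γ^t·E[r] = 1.068390, running G = 5.747270
t=4: π = [0.1552, 0.2107, 0.1426, 0.1813, 0.1143, 0.1960], E[r] = 2.0850, γ^t·E[r] = 0.854028, running G = 6.601299
t=5: π = [0.1552, 0.2108, 0.1425, 0.1813, 0.1143, 0.1959], E[r] = 2.0858, γ^t·E[r] = 0.683468, running G = 7.284767
t=6: π = [0.1552, 0.2108, 0.1425, 0.1813, 0.1142, 0.1959], E[r] = 2.0857, γ^t·E[r] = 0.546761, running G = 7.831528
t=7: π = [0.1552, 0.2108, 0.1425, 0.1813, 0.1142, 0.1959], E[r] = 2.0857, γ^t·E[r] = 0.437413, running G = 8.268941

G = 8.2689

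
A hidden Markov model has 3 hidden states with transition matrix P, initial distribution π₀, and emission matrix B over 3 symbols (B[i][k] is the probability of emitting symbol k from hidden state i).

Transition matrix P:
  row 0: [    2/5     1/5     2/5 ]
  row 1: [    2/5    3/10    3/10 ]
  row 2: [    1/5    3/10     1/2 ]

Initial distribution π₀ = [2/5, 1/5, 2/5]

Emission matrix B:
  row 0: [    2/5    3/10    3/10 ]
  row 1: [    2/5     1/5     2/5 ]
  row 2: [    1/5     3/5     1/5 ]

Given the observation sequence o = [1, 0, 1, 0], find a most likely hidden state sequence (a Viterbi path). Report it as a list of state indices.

t=0: δ = [1.200e-01, 4.000e-02, 2.400e-01]  (obs o_0=1)
t=1: δ = [1.920e-02, 2.880e-02, 2.400e-02]  ψ = [0, 2, 2]  (obs o_1=0)
t=2: δ = [3.456e-03, 1.728e-03, 7.200e-03]  ψ = [1, 1, 2]  (obs o_2=1)
t=3: δ = [5.760e-04, 8.640e-04, 7.200e-04]  ψ = [2, 2, 2]  (obs o_3=0)
backtrack: best end state = 1; path = [2, 2, 2, 1]

path = [2, 2, 2, 1]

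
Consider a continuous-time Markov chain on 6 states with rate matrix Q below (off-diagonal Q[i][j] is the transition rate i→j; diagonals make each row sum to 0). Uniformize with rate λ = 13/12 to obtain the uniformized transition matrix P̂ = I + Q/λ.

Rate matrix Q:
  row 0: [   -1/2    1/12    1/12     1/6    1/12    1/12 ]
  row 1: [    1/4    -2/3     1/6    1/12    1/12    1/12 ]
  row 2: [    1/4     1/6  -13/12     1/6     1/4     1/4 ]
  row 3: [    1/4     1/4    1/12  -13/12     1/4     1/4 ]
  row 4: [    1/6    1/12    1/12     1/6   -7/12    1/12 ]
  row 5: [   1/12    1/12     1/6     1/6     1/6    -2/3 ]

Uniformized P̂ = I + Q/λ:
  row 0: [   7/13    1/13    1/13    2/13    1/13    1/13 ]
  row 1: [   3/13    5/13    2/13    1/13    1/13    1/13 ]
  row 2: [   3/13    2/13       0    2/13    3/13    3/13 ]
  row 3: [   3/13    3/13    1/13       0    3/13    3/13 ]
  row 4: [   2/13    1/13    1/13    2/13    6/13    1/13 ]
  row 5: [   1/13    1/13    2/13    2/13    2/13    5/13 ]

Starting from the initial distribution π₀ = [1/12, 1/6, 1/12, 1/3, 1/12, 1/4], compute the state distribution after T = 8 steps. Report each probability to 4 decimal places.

π = [0.2757, 0.1489, 0.0935, 0.1234, 0.1992, 0.1593]

t=0: π = [0.0833, 0.1667, 0.0833, 0.3333, 0.0833, 0.2500]
t=1: π = [0.2115, 0.1859, 0.1026, 0.0897, 0.1923, 0.2179]
t=2: π = [0.2475, 0.1558, 0.1001, 0.1257, 0.1972, 0.1736]
t=3: π = [0.2651, 0.1519, 0.0946, 0.1225, 0.2009, 0.1651]
t=4: π = [0.2715, 0.1498, 0.0940, 0.1233, 0.2003, 0.1611]
t=5: π = [0.2741, 0.1492, 0.0936, 0.1234, 0.1998, 0.1599]
t=6: π = [0.2751, 0.1490, 0.0935, 0.1234, 0.1994, 0.1595]
t=7: π = [0.2755, 0.1489, 0.0935, 0.1234, 0.1993, 0.1594]
t=8: π = [0.2757, 0.1489, 0.0935, 0.1234, 0.1992, 0.1593]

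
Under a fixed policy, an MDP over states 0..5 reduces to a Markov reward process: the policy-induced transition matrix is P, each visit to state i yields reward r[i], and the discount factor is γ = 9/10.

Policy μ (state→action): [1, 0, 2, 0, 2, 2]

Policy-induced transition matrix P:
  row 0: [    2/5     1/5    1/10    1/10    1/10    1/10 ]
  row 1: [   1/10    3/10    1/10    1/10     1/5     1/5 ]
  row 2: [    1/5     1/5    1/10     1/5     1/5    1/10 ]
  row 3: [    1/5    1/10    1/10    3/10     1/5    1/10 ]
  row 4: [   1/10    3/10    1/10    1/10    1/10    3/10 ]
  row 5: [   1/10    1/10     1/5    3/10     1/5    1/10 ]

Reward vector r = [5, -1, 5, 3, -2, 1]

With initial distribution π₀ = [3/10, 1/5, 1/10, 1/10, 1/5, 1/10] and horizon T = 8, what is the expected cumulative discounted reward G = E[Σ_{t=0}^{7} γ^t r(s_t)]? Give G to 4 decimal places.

t=0: π = [0.3000, 0.2000, 0.1000, 0.1000, 0.2000, 0.1000], E[r] = 1.8000, γ^t·E[r] = 1.800000, running G = 1.800000
t=1: π = [0.2100, 0.2200, 0.1100, 0.1500, 0.1500, 0.1600], E[r] = 1.6900, γ^t·E[r] = 1.521000, running G = 3.321000
t=2: π = [0.1890, 0.2060, 0.1160, 0.1730, 0.1640, 0.1520], E[r] = 1.6620, γ^t·E[r] = 1.346220, running G = 4.667220
t=3: π = [0.1856, 0.2045, 0.1152, 0.1766, 0.1647, 0.1534], E[r] = 1.6533, γ^t·E[r] = 1.205256, running G = 5.872476
t=4: π = [0.1849, 0.2039, 0.1153, 0.1775, 0.1650, 0.1534], E[r] = 1.6531, γ^t·E[r] = 1.084592, running G = 6.957068
t=5: π = [0.1847, 0.2038, 0.1153, 0.1777, 0.1650, 0.1534], E[r] = 1.6531, γ^t·E[r] = 0.976149, running G = 7.933217
t=6: π = [0.1847, 0.2038, 0.1153, 0.1778, 0.1650, 0.1534], E[r] = 1.6532, γ^t·E[r] = 0.878559, running G = 8.811776
t=7: π = [0.1847, 0.2038, 0.1153, 0.1778, 0.1650, 0.1534], E[r] = 1.6532, γ^t·E[r] = 0.790712, running G = 9.602488

G = 9.6025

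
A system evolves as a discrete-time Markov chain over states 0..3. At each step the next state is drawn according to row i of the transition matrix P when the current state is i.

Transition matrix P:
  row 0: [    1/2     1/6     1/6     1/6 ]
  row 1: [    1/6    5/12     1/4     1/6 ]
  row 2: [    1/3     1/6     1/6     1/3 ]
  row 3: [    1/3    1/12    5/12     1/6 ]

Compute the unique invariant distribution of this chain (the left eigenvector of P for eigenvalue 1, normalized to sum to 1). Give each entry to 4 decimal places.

π = [0.3601, 0.1994, 0.2347, 0.2058]

Balance equations π_j = Σ_i π_i·P[i][j]:
  π_0 = 1/2·π_0 + 1/6·π_1 + 1/3·π_2 + 1/3·π_3
  π_1 = 1/6·π_0 + 5/12·π_1 + 1/6·π_2 + 1/12·π_3
  π_2 = 1/6·π_0 + 1/4·π_1 + 1/6·π_2 + 5/12·π_3
  normalize: π_0 + π_1 + π_2 + π_3 = 1
Solving the linear system gives exactly π = [112/311, 62/311, 73/311, 64/311].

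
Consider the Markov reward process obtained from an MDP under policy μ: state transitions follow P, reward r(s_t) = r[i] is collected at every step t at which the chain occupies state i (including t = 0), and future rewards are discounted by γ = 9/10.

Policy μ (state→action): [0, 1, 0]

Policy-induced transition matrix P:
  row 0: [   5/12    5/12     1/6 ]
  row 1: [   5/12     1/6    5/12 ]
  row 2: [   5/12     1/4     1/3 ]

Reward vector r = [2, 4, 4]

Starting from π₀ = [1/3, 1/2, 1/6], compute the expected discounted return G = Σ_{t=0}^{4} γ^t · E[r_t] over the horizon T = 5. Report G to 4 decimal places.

G = 13.1345

t=0: π = [0.3333, 0.5000, 0.1667], E[r] = 3.3333, γ^t·E[r] = 3.333333, running G = 3.333333
t=1: π = [0.4167, 0.2639, 0.3194], E[r] = 3.1667, γ^t·E[r] = 2.850000, running G = 6.183333
t=2: π = [0.4167, 0.2975, 0.2859], E[r] = 3.1667, γ^t·E[r] = 2.565000, running G = 8.748333
t=3: π = [0.4167, 0.2947, 0.2887], E[r] = 3.1667, γ^t·E[r] = 2.308500, running G = 11.056833
t=4: π = [0.4167, 0.2949, 0.2884], E[r] = 3.1667, γ^t·E[r] = 2.077650, running G = 13.134483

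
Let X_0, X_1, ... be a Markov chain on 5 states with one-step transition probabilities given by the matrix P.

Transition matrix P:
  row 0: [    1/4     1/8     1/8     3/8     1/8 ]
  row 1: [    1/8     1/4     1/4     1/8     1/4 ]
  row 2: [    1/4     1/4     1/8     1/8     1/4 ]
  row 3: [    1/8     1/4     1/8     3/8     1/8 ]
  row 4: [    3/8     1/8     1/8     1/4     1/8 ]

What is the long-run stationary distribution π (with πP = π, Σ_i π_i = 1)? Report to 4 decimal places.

Balance equations π_j = Σ_i π_i·P[i][j]:
  π_0 = 1/4·π_0 + 1/8·π_1 + 1/4·π_2 + 1/8·π_3 + 3/8·π_4
  π_1 = 1/8·π_0 + 1/4·π_1 + 1/4·π_2 + 1/4·π_3 + 1/8·π_4
  π_2 = 1/8·π_0 + 1/4·π_1 + 1/8·π_2 + 1/8·π_3 + 1/8·π_4
  π_3 = 3/8·π_0 + 1/8·π_1 + 1/8·π_2 + 3/8·π_3 + 1/4·π_4
  normalize: π_0 + π_1 + π_2 + π_3 + π_4 = 1
Solving the linear system gives exactly π = [781/3673, 743/3673, 552/3673, 976/3673, 621/3673].

π = [0.2126, 0.2023, 0.1503, 0.2657, 0.1691]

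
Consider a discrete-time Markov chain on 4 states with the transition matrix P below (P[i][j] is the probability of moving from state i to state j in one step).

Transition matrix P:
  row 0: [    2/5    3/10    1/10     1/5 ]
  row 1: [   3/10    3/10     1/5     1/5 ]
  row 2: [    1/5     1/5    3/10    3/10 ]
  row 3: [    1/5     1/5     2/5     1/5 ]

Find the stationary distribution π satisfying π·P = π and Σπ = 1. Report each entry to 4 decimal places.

Balance equations π_j = Σ_i π_i·P[i][j]:
  π_0 = 2/5·π_0 + 3/10·π_1 + 1/5·π_2 + 1/5·π_3
  π_1 = 3/10·π_0 + 3/10·π_1 + 1/5·π_2 + 1/5·π_3
  π_2 = 1/10·π_0 + 1/5·π_1 + 3/10·π_2 + 2/5·π_3
  normalize: π_0 + π_1 + π_2 + π_3 = 1
Solving the linear system gives exactly π = [20/71, 18/71, 188/781, 175/781].

π = [0.2817, 0.2535, 0.2407, 0.2241]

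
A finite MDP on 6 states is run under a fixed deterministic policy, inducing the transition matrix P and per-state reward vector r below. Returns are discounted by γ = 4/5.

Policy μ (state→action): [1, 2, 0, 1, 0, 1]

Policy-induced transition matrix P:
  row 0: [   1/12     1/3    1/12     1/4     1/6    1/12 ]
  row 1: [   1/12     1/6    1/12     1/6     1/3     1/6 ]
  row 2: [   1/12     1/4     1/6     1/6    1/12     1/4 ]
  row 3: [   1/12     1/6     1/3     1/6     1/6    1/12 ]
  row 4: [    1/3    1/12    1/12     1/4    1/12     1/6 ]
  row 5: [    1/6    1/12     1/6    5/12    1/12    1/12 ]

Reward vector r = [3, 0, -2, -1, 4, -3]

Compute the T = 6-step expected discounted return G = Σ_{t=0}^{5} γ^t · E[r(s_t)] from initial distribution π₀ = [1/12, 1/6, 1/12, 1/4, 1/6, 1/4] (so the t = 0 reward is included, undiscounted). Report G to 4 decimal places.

t=0: π = [0.0833, 0.1667, 0.0833, 0.2500, 0.1667, 0.2500], E[r] = -0.2500, γ^t·E[r] = -0.250000, running G = -0.250000
t=1: π = [0.1458, 0.1528, 0.1736, 0.2500, 0.1528, 0.1250], E[r] = 0.0764, γ^t·E[r] = 0.061111, running G = -0.188889
t=2: π = [0.1319, 0.1823, 0.1707, 0.2228, 0.1545, 0.1377], E[r] = 0.0365, γ^t·E[r] = 0.023333, running G = -0.165556
t=3: π = [0.1334, 0.1785, 0.1647, 0.2250, 0.1585, 0.1399], E[r] = 0.0602, γ^t·E[r] = 0.030815, running G = -0.134741
t=4: π = [0.1346, 0.1778, 0.1650, 0.2260, 0.1578, 0.1389], E[r] = 0.0627, γ^t·E[r] = 0.025664, running G = -0.109077
t=5: π = [0.1344, 0.1781, 0.1651, 0.2258, 0.1578, 0.1388], E[r] = 0.0620, γ^t·E[r] = 0.020306, running G = -0.088771

G = -0.0888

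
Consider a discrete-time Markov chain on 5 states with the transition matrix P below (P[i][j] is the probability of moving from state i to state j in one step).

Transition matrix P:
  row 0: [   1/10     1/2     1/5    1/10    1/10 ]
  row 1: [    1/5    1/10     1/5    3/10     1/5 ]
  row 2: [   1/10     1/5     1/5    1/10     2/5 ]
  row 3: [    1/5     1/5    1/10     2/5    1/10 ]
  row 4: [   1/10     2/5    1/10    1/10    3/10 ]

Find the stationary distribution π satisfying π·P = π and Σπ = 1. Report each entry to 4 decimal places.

Balance equations π_j = Σ_i π_i·P[i][j]:
  π_0 = 1/10·π_0 + 1/5·π_1 + 1/10·π_2 + 1/5·π_3 + 1/10·π_4
  π_1 = 1/2·π_0 + 1/10·π_1 + 1/5·π_2 + 1/5·π_3 + 2/5·π_4
  π_2 = 1/5·π_0 + 1/5·π_1 + 1/5·π_2 + 1/10·π_3 + 1/10·π_4
  π_3 = 1/10·π_0 + 3/10·π_1 + 1/10·π_2 + 2/5·π_3 + 1/10·π_4
  normalize: π_0 + π_1 + π_2 + π_3 + π_4 = 1
Solving the linear system gives exactly π = [1276/8627, 2256/8627, 1351/8627, 1877/8627, 1867/8627].

π = [0.1479, 0.2615, 0.1566, 0.2176, 0.2164]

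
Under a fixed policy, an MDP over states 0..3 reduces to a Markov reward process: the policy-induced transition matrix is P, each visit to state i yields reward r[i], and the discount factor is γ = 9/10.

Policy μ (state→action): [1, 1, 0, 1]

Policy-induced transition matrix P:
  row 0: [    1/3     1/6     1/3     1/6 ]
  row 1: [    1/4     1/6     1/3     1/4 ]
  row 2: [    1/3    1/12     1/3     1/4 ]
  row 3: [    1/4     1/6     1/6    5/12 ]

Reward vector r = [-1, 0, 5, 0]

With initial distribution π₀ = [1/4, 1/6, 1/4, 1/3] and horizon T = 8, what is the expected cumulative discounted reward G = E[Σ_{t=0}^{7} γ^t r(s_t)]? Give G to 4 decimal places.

t=0: π = [0.2500, 0.1667, 0.2500, 0.3333], E[r] = 1.0000, γ^t·E[r] = 1.000000, running G = 1.000000
t=1: π = [0.2917, 0.1458, 0.2778, 0.2847], E[r] = 1.0972, γ^t·E[r] = 0.987500, running G = 1.987500
t=2: π = [0.2975, 0.1435, 0.2859, 0.2731], E[r] = 1.1319, γ^t·E[r] = 0.916875, running G = 2.904375
t=3: π = [0.2986, 0.1428, 0.2878, 0.2707], E[r] = 1.1404, γ^t·E[r] = 0.831375, running G = 3.735750
t=4: π = [0.2989, 0.1427, 0.2882, 0.2702], E[r] = 1.1422, γ^t·E[r] = 0.749387, running G = 4.485137
t=5: π = [0.2989, 0.1426, 0.2883, 0.2701], E[r] = 1.1425, γ^t·E[r] = 0.674661, running G = 5.159798
t=6: π = [0.2989, 0.1426, 0.2883, 0.2701], E[r] = 1.1426, γ^t·E[r] = 0.607235, running G = 5.767034
t=7: π = [0.2989, 0.1426, 0.2883, 0.2701], E[r] = 1.1426, γ^t·E[r] = 0.546519, running G = 6.313553

G = 6.3136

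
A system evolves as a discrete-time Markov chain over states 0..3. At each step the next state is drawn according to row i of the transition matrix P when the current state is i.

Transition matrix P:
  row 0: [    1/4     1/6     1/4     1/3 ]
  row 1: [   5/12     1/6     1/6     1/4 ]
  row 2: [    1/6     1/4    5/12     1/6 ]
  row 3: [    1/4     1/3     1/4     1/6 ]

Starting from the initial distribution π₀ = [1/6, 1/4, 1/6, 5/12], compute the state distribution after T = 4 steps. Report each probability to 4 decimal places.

t=0: π = [0.1667, 0.2500, 0.1667, 0.4167]
t=1: π = [0.2778, 0.2500, 0.2569, 0.2153]
t=2: π = [0.2703, 0.2240, 0.2720, 0.2338]
t=3: π = [0.2647, 0.2283, 0.2767, 0.2304]
t=4: π = [0.2650, 0.2281, 0.2771, 0.2298]

π = [0.2650, 0.2281, 0.2771, 0.2298]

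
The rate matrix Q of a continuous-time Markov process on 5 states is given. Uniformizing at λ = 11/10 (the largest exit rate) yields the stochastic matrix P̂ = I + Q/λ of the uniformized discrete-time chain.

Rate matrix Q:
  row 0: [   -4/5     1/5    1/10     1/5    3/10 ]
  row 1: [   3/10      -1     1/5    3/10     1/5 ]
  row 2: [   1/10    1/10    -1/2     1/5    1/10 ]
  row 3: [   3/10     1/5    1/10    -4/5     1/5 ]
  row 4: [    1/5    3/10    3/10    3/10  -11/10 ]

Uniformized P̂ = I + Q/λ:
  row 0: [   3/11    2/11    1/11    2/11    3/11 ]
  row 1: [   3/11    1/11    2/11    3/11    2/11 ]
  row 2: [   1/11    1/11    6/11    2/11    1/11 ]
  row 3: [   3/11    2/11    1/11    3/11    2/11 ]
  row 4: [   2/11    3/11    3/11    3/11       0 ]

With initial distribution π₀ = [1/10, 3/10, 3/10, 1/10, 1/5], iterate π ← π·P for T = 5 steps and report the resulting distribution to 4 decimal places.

π = [0.2142, 0.1588, 0.2447, 0.2309, 0.1514]

t=0: π = [0.1000, 0.3000, 0.3000, 0.1000, 0.2000]
t=1: π = [0.2000, 0.1455, 0.2909, 0.2364, 0.1273]
t=2: π = [0.2083, 0.1537, 0.2595, 0.2281, 0.1504]
t=3: π = [0.2119, 0.1579, 0.2502, 0.2302, 0.1498]
t=4: π = [0.2136, 0.1583, 0.2462, 0.2307, 0.1511]
t=5: π = [0.2142, 0.1588, 0.2447, 0.2309, 0.1514]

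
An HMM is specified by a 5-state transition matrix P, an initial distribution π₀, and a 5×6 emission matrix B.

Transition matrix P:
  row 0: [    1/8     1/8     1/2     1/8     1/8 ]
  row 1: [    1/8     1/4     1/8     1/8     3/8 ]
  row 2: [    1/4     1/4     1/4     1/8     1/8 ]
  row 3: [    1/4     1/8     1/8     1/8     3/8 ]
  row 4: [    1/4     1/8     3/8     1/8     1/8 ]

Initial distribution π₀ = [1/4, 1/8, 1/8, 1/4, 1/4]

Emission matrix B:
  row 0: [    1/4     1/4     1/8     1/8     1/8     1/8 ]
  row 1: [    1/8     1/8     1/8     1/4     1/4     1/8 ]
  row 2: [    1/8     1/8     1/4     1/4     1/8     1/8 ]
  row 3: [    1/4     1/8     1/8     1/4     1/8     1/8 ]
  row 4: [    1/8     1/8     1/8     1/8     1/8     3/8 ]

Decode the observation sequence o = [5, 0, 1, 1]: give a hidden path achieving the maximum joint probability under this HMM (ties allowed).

path = [4, 0, 2, 0]

t=0: δ = [3.125e-02, 1.562e-02, 1.562e-02, 3.125e-02, 9.375e-02]  (obs o_0=5)
t=1: δ = [5.859e-03, 1.465e-03, 4.395e-03, 2.930e-03, 1.465e-03]  ψ = [4, 4, 4, 4, 3]  (obs o_1=0)
t=2: δ = [2.747e-04, 1.373e-04, 3.662e-04, 9.155e-05, 1.373e-04]  ψ = [2, 2, 0, 0, 3]  (obs o_2=1)
t=3: δ = [2.289e-05, 1.144e-05, 1.717e-05, 5.722e-06, 6.437e-06]  ψ = [2, 2, 0, 2, 1]  (obs o_3=1)
backtrack: best end state = 0; path = [4, 0, 2, 0]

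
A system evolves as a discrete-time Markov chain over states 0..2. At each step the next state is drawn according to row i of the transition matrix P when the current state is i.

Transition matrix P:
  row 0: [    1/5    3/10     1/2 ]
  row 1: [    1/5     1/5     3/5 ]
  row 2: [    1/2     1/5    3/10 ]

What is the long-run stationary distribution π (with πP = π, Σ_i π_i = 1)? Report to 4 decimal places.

Balance equations π_j = Σ_i π_i·P[i][j]:
  π_0 = 1/5·π_0 + 1/5·π_1 + 1/2·π_2
  π_1 = 3/10·π_0 + 1/5·π_1 + 1/5·π_2
  normalize: π_0 + π_1 + π_2 = 1
Solving the linear system gives exactly π = [44/133, 31/133, 58/133].

π = [0.3308, 0.2331, 0.4361]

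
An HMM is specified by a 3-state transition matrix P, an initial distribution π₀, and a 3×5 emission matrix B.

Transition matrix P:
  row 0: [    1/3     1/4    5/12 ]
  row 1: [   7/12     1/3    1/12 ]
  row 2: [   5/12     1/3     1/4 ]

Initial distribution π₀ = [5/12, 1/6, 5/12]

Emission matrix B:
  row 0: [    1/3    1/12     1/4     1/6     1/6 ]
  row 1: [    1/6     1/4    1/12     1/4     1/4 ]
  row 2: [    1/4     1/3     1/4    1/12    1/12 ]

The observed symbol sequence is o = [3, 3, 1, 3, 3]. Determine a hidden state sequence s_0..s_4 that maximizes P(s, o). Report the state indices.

path = [1, 0, 2, 1, 0]

t=0: δ = [6.944e-02, 4.167e-02, 3.472e-02]  (obs o_0=3)
t=1: δ = [4.051e-03, 4.340e-03, 2.411e-03]  ψ = [1, 0, 0]  (obs o_1=3)
t=2: δ = [2.110e-04, 3.617e-04, 5.626e-04]  ψ = [1, 1, 0]  (obs o_2=1)
t=3: δ = [3.907e-05, 4.689e-05, 1.172e-05]  ψ = [2, 2, 2]  (obs o_3=3)
t=4: δ = [4.558e-06, 3.907e-06, 1.357e-06]  ψ = [1, 1, 0]  (obs o_4=3)
backtrack: best end state = 0; path = [1, 0, 2, 1, 0]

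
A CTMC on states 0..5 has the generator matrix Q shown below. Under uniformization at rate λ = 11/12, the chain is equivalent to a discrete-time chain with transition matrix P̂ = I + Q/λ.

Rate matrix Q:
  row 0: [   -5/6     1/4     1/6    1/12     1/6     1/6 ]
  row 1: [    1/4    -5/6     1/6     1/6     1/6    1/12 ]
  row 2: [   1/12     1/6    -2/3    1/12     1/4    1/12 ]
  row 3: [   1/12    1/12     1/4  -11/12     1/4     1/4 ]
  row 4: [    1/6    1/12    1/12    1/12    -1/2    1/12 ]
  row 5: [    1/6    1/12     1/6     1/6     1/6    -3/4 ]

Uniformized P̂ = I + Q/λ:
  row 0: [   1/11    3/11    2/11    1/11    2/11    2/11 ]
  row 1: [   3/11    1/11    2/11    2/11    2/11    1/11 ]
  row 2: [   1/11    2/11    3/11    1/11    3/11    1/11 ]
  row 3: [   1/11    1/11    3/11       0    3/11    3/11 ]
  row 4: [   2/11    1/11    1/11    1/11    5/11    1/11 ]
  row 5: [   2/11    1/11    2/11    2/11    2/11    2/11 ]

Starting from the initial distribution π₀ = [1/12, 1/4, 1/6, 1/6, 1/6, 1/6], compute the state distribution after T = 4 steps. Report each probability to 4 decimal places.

π = [0.1537, 0.1356, 0.1823, 0.1059, 0.2858, 0.1367]

t=0: π = [0.0833, 0.2500, 0.1667, 0.1667, 0.1667, 0.1667]
t=1: π = [0.1667, 0.1212, 0.1970, 0.1136, 0.2576, 0.1439]
t=2: π = [0.1494, 0.1391, 0.1866, 0.1047, 0.2803, 0.1398]
t=3: π = [0.1544, 0.1350, 0.1828, 0.1067, 0.2847, 0.1362]
t=4: π = [0.1537, 0.1356, 0.1823, 0.1059, 0.2858, 0.1367]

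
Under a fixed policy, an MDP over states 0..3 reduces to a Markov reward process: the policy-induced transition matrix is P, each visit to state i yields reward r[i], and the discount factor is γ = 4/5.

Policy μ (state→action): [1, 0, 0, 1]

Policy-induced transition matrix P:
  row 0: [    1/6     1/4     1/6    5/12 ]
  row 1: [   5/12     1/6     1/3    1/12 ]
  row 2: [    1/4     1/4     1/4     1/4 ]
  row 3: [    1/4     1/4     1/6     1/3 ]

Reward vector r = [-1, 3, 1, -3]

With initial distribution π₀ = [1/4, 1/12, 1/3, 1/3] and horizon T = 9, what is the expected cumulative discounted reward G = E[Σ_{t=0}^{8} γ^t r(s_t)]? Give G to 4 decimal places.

t=0: π = [0.2500, 0.0833, 0.3333, 0.3333], E[r] = -0.6667, γ^t·E[r] = -0.666667, running G = -0.666667
t=1: π = [0.2431, 0.2431, 0.2083, 0.3056], E[r] = -0.2222, γ^t·E[r] = -0.177778, running G = -0.844444
t=2: π = [0.2703, 0.2297, 0.2245, 0.2755], E[r] = -0.1829, γ^t·E[r] = -0.117037, running G = -0.961481
t=3: π = [0.2658, 0.2309, 0.2237, 0.2797], E[r] = -0.1887, γ^t·E[r] = -0.096593, running G = -1.058074
t=4: π = [0.2663, 0.2308, 0.2238, 0.2791], E[r] = -0.1876, γ^t·E[r] = -0.076859, running G = -1.134933
t=5: π = [0.2663, 0.2308, 0.2238, 0.2792], E[r] = -0.1877, γ^t·E[r] = -0.061521, running G = -1.196454
t=6: π = [0.2663, 0.2308, 0.2238, 0.2792], E[r] = -0.1877, γ^t·E[r] = -0.049213, running G = -1.245668
t=7: π = [0.2663, 0.2308, 0.2238, 0.2792], E[r] = -0.1877, γ^t·E[r] = -0.039371, running G = -1.285039
t=8: π = [0.2663, 0.2308, 0.2238, 0.2792], E[r] = -0.1877, γ^t·E[r] = -0.031497, running G = -1.316535

G = -1.3165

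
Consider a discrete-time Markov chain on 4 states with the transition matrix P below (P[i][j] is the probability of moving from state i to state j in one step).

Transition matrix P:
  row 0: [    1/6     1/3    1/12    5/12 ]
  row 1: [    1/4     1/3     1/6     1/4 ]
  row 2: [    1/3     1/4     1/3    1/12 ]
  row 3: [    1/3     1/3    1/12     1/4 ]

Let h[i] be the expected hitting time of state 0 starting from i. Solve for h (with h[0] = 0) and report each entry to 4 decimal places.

First-step conditioning: h[0] = 0; for i ≠ 0, h[i] = 1 + Σ_k P[i][k]·h[k].
  h[1] = 1 + 1/3·h[1] + 1/6·h[2] + 1/4·h[3]
  h[2] = 1 + 1/4·h[1] + 1/3·h[2] + 1/12·h[3]
  h[3] = 1 + 1/3·h[1] + 1/12·h[2] + 1/4·h[3]
Solving the 3×3 linear system over states ≠ 0 gives exactly h = [0, 1416/401, 1296/401, 1308/401] (h[0] = 0 is the target).

h = [0.0000, 3.5312, 3.2319, 3.2618]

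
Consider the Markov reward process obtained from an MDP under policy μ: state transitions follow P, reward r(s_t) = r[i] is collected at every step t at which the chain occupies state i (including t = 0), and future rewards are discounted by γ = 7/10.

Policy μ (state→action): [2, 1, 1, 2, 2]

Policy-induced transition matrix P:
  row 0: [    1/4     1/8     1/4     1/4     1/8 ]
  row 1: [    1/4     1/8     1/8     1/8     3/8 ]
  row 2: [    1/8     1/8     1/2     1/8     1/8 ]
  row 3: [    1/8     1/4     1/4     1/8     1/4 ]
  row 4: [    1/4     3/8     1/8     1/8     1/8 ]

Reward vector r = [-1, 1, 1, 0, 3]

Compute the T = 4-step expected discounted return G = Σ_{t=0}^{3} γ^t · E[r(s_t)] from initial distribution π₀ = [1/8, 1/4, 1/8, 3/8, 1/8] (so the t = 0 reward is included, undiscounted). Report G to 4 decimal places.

G = 1.9873

t=0: π = [0.1250, 0.2500, 0.1250, 0.3750, 0.1250], E[r] = 0.6250, γ^t·E[r] = 0.625000, running G = 0.625000
t=1: π = [0.1875, 0.2031, 0.2344, 0.1406, 0.2344], E[r] = 0.9531, γ^t·E[r] = 0.667188, running G = 1.292188
t=2: π = [0.2031, 0.2012, 0.2539, 0.1484, 0.1934], E[r] = 0.8320, γ^t·E[r] = 0.407695, running G = 1.699883
t=3: π = [0.1997, 0.1919, 0.2642, 0.1504, 0.1938], E[r] = 0.8379, γ^t·E[r] = 0.287396, running G = 1.987279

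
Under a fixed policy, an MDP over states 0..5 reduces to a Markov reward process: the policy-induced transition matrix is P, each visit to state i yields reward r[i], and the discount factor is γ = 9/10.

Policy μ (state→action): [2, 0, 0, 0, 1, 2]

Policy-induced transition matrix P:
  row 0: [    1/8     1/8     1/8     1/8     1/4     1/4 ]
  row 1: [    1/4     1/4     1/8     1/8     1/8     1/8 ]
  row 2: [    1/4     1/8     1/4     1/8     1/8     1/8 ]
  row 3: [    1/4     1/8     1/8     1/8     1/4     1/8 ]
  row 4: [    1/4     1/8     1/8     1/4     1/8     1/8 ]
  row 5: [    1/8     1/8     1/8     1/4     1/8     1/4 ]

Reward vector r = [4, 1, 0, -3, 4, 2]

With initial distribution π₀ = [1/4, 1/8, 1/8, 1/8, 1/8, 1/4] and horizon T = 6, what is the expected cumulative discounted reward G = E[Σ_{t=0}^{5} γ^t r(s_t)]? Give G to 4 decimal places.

G = 7.1601

t=0: π = [0.2500, 0.1250, 0.1250, 0.1250, 0.1250, 0.2500], E[r] = 1.7500, γ^t·E[r] = 1.750000, running G = 1.750000
t=1: π = [0.1875, 0.1406, 0.1406, 0.1719, 0.1719, 0.1875], E[r] = 1.4375, γ^t·E[r] = 1.293750, running G = 3.043750
t=2: π = [0.2031, 0.1426, 0.1426, 0.1699, 0.1699, 0.1719], E[r] = 1.4688, γ^t·E[r] = 1.189688, running G = 4.233438
t=3: π = [0.2031, 0.1428, 0.1428, 0.1677, 0.1716, 0.1719], E[r] = 1.4824, γ^t·E[r] = 1.080686, running G = 5.314123
t=4: π = [0.2031, 0.1429, 0.1429, 0.1679, 0.1714, 0.1719], E[r] = 1.4807, γ^t·E[r] = 0.971496, running G = 6.285619
t=5: π = [0.2031, 0.1429, 0.1429, 0.1679, 0.1714, 0.1719], E[r] = 1.4809, γ^t·E[r] = 0.874472, running G = 7.160091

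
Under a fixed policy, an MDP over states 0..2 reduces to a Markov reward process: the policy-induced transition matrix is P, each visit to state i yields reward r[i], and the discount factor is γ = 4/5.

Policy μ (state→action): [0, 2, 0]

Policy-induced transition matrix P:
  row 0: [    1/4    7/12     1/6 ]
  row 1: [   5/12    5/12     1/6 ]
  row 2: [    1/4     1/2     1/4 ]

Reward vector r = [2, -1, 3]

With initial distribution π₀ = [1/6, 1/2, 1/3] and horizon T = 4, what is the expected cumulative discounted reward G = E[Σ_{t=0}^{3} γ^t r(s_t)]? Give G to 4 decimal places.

G = 2.2844

t=0: π = [0.1667, 0.5000, 0.3333], E[r] = 0.8333, γ^t·E[r] = 0.833333, running G = 0.833333
t=1: π = [0.3333, 0.4722, 0.1944], E[r] = 0.7778, γ^t·E[r] = 0.622222, running G = 1.455556
t=2: π = [0.3287, 0.4884, 0.1829], E[r] = 0.7176, γ^t·E[r] = 0.459259, running G = 1.914815
t=3: π = [0.3314, 0.4867, 0.1819], E[r] = 0.7218, γ^t·E[r] = 0.369580, running G = 2.284395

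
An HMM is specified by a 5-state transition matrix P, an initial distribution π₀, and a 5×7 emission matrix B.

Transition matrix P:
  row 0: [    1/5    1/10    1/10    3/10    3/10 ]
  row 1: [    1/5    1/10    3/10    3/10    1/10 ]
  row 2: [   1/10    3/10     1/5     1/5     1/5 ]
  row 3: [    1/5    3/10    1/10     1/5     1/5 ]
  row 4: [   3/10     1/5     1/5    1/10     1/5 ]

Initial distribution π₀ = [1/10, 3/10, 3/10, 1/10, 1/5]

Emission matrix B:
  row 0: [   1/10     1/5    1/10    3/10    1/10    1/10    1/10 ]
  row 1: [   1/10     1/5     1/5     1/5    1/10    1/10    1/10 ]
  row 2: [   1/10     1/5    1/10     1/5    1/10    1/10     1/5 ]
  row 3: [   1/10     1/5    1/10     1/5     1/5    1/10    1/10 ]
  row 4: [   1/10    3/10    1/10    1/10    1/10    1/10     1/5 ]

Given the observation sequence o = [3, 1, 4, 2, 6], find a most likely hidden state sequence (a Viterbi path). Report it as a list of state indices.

path = [2, 1, 3, 1, 2]

t=0: δ = [3.000e-02, 6.000e-02, 6.000e-02, 2.000e-02, 2.000e-02]  (obs o_0=3)
t=1: δ = [2.400e-03, 3.600e-03, 3.600e-03, 3.600e-03, 3.600e-03]  ψ = [1, 2, 1, 1, 2]  (obs o_1=1)
t=2: δ = [1.080e-04, 1.080e-04, 1.080e-04, 2.160e-04, 7.200e-05]  ψ = [4, 2, 1, 1, 0]  (obs o_2=4)
t=3: δ = [4.320e-06, 1.296e-05, 3.240e-06, 4.320e-06, 4.320e-06]  ψ = [3, 3, 1, 3, 3]  (obs o_3=2)
t=4: δ = [2.592e-07, 1.296e-07, 7.776e-07, 3.888e-07, 2.592e-07]  ψ = [1, 1, 1, 1, 0]  (obs o_4=6)
backtrack: best end state = 2; path = [2, 1, 3, 1, 2]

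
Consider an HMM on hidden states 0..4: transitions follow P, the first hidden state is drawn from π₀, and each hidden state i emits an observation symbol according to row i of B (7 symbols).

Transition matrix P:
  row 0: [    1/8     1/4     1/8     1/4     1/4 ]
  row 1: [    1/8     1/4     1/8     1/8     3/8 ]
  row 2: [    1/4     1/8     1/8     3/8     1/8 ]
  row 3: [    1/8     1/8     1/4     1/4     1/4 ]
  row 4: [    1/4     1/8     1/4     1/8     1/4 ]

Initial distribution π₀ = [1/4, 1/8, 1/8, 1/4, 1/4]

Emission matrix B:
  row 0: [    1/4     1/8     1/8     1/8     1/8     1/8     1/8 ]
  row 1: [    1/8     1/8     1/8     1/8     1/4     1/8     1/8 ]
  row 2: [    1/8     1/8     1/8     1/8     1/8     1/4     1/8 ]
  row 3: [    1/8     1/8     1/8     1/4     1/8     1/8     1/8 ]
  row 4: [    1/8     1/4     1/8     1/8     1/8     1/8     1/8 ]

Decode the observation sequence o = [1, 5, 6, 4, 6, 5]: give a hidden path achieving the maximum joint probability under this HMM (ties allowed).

path = [4, 2, 0, 1, 4, 2]

t=0: δ = [3.125e-02, 1.562e-02, 1.562e-02, 3.125e-02, 6.250e-02]  (obs o_0=1)
t=1: δ = [1.953e-03, 9.766e-04, 3.906e-03, 9.766e-04, 1.953e-03]  ψ = [4, 0, 4, 0, 4]  (obs o_1=5)
t=2: δ = [1.221e-04, 6.104e-05, 6.104e-05, 1.831e-04, 6.104e-05]  ψ = [2, 0, 2, 2, 0]  (obs o_2=6)
t=3: δ = [2.861e-06, 7.629e-06, 5.722e-06, 5.722e-06, 5.722e-06]  ψ = [3, 0, 3, 3, 3]  (obs o_3=4)
t=4: δ = [1.788e-07, 2.384e-07, 1.788e-07, 2.682e-07, 3.576e-07]  ψ = [2, 1, 3, 2, 1]  (obs o_4=6)
t=5: δ = [1.118e-08, 7.451e-09, 2.235e-08, 8.382e-09, 1.118e-08]  ψ = [4, 1, 4, 2, 1]  (obs o_5=5)
backtrack: best end state = 2; path = [4, 2, 0, 1, 4, 2]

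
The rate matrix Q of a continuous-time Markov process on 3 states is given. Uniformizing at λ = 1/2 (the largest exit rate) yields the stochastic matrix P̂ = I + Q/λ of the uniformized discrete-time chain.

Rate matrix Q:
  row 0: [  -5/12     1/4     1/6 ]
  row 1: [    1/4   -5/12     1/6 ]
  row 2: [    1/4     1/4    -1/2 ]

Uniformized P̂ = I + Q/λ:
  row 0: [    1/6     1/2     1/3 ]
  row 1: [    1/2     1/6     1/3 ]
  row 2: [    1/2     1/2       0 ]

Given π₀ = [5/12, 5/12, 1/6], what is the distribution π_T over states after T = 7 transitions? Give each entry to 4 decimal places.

t=0: π = [0.4167, 0.4167, 0.1667]
t=1: π = [0.3611, 0.3611, 0.2778]
t=2: π = [0.3796, 0.3796, 0.2407]
t=3: π = [0.3735, 0.3735, 0.2531]
t=4: π = [0.3755, 0.3755, 0.2490]
t=5: π = [0.3748, 0.3748, 0.2503]
t=6: π = [0.3751, 0.3751, 0.2499]
t=7: π = [0.3750, 0.3750, 0.2500]

π = [0.3750, 0.3750, 0.2500]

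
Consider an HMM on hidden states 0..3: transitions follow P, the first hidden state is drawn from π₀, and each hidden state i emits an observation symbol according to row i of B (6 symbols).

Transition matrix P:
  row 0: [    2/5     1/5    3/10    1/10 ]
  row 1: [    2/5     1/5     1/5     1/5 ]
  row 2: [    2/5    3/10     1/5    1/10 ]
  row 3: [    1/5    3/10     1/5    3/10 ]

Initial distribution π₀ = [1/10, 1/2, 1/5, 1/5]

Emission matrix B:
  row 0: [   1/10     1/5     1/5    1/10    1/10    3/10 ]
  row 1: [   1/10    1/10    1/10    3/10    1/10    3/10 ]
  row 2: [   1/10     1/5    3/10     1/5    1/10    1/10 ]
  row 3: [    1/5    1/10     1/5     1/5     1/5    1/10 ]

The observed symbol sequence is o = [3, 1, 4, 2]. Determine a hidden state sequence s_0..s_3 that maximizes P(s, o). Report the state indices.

path = [1, 0, 0, 2]

t=0: δ = [1.000e-02, 1.500e-01, 4.000e-02, 4.000e-02]  (obs o_0=3)
t=1: δ = [1.200e-02, 3.000e-03, 6.000e-03, 3.000e-03]  ψ = [1, 1, 1, 1]  (obs o_1=1)
t=2: δ = [4.800e-04, 2.400e-04, 3.600e-04, 2.400e-04]  ψ = [0, 0, 0, 0]  (obs o_2=4)
t=3: δ = [3.840e-05, 1.080e-05, 4.320e-05, 1.440e-05]  ψ = [0, 2, 0, 3]  (obs o_3=2)
backtrack: best end state = 2; path = [1, 0, 0, 2]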